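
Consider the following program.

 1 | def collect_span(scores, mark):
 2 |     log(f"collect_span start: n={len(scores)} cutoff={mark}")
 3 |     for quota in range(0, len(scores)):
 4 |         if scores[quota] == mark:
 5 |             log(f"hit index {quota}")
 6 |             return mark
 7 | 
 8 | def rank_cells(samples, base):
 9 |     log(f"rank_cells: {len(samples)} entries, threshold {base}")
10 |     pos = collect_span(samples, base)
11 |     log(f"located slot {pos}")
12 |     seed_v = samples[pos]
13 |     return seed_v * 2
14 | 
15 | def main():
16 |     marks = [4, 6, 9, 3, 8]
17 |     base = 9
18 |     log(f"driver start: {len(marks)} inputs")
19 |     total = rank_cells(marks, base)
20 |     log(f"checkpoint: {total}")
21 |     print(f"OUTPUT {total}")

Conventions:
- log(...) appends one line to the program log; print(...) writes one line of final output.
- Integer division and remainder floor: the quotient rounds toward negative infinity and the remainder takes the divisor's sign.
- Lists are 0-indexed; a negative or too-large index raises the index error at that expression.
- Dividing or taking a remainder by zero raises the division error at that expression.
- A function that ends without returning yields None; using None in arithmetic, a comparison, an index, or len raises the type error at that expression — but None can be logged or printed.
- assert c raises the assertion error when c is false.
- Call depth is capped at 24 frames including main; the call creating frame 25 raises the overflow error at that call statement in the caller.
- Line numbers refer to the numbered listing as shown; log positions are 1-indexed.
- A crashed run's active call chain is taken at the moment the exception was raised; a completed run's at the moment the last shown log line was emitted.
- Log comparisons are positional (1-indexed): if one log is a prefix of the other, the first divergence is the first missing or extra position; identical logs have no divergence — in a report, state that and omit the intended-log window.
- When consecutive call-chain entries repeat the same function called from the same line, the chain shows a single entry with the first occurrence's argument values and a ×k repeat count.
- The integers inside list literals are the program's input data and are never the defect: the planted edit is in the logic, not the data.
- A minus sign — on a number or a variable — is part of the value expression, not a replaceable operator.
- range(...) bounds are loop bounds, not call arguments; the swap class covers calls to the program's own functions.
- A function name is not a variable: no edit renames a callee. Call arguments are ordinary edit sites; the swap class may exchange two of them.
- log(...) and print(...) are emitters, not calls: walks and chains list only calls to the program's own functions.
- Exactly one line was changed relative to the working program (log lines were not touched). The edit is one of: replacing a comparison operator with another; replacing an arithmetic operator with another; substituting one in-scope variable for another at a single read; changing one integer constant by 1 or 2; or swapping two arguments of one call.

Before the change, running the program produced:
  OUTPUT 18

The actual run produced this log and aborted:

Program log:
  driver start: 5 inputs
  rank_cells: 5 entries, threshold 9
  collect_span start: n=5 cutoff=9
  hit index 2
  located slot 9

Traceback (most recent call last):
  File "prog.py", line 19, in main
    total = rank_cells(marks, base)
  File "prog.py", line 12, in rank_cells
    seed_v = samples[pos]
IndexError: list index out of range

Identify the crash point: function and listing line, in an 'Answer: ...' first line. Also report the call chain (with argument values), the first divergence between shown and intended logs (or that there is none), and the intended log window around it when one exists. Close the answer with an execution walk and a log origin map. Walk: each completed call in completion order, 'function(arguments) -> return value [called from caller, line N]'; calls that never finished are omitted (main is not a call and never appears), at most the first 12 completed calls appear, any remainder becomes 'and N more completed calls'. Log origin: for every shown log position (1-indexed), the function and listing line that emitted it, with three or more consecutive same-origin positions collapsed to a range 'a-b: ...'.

Answer: the error was raised in rank_cells, line 12.
The tell: Position 5 is the first bad log line: 'located slot 9' should read 'located slot 2'.
Call chain: main -> rank_cells([4, 6, 9, 3, 8], 9) (called at line 19).
First divergence: position 5; shown 'located slot 9' vs intended 'located slot 2'.
Intended log window:
  3: collect_span start: n=5 cutoff=9
  4: hit index 2
  5: located slot 2
  6: checkpoint: 18
Execution walk:
  collect_span([4, 6, 9, 3, 8], 9) -> 9  [called from rank_cells, line 10]
Log origin:
  1: logged in main at line 18
  2: logged in rank_cells at line 9
  3: logged in collect_span at line 2
  4: logged in collect_span at line 5
  5: logged in rank_cells at line 11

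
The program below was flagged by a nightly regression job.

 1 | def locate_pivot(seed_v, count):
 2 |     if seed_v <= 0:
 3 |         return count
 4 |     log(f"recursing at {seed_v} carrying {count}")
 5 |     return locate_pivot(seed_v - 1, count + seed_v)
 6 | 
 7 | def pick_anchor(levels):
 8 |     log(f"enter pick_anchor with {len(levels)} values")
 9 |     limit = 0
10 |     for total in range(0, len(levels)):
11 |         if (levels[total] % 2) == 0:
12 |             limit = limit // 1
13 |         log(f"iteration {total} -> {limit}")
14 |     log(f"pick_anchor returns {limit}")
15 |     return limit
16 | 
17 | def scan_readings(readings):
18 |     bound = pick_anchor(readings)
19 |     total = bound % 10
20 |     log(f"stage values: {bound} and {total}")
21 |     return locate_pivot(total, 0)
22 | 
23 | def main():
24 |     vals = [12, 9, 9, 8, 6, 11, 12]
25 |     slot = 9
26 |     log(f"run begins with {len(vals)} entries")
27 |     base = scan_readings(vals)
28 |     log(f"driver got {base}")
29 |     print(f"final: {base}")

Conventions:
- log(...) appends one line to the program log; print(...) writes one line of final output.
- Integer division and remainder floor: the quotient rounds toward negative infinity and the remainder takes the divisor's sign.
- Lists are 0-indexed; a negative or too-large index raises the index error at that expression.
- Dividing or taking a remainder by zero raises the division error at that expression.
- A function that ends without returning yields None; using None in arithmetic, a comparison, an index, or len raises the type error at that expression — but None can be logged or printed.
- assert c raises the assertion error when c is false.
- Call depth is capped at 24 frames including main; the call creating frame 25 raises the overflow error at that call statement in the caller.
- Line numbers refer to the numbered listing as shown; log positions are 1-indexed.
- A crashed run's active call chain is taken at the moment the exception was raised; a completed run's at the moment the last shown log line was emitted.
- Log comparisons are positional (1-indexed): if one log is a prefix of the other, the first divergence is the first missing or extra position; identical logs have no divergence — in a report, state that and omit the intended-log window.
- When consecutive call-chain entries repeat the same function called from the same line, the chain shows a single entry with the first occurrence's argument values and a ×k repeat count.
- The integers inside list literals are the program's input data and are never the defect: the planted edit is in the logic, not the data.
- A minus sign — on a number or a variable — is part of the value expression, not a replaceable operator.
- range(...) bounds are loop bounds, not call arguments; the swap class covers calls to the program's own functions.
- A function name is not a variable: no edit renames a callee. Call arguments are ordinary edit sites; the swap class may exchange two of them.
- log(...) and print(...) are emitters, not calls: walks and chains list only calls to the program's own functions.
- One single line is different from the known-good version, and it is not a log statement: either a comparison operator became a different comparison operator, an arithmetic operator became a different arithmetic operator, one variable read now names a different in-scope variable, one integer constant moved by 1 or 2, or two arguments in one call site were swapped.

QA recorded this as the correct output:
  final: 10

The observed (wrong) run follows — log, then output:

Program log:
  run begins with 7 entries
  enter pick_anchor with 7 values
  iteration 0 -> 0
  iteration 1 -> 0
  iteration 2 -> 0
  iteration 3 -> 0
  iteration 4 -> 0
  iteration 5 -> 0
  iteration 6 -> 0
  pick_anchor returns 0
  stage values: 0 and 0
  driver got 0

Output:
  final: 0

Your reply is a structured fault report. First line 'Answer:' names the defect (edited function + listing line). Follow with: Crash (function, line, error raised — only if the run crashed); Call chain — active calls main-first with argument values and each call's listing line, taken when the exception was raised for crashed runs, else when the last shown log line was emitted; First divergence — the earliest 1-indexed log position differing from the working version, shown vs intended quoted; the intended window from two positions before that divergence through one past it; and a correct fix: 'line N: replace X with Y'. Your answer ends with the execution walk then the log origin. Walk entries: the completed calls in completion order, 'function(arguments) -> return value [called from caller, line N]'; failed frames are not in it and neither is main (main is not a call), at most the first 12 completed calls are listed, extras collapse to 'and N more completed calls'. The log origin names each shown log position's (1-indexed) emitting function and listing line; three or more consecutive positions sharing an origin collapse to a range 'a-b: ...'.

Answer: the defect is in pick_anchor at line 12.
Key fact: Everything matches until log position 3, which reads 'iteration 0 -> 0' in place of 'iteration 0 -> 1'.
Call chain: main.
First divergence: position 3 — shown 'iteration 0 -> 0', intended 'iteration 0 -> 1'.
Intended log window:
  1: run begins with 7 entries
  2: enter pick_anchor with 7 values
  3: iteration 0 -> 1
  4: iteration 1 -> 1
Execution walk:
  pick_anchor([12, 9, 9, 8, 6, 11, 12]) -> 0  [called from scan_readings, line 18]
  locate_pivot(0, 0) -> 0  [called from scan_readings, line 21]
  scan_readings([12, 9, 9, 8, 6, 11, 12]) -> 0  [called from main, line 27]
Log line origins:
  1: from main, line 26
  2: from pick_anchor, line 8
  3-9: from pick_anchor, line 13
  10: from pick_anchor, line 14
  11: from scan_readings, line 20
  12: from main, line 28
A correct fix: line 12: replace `//` with `+`.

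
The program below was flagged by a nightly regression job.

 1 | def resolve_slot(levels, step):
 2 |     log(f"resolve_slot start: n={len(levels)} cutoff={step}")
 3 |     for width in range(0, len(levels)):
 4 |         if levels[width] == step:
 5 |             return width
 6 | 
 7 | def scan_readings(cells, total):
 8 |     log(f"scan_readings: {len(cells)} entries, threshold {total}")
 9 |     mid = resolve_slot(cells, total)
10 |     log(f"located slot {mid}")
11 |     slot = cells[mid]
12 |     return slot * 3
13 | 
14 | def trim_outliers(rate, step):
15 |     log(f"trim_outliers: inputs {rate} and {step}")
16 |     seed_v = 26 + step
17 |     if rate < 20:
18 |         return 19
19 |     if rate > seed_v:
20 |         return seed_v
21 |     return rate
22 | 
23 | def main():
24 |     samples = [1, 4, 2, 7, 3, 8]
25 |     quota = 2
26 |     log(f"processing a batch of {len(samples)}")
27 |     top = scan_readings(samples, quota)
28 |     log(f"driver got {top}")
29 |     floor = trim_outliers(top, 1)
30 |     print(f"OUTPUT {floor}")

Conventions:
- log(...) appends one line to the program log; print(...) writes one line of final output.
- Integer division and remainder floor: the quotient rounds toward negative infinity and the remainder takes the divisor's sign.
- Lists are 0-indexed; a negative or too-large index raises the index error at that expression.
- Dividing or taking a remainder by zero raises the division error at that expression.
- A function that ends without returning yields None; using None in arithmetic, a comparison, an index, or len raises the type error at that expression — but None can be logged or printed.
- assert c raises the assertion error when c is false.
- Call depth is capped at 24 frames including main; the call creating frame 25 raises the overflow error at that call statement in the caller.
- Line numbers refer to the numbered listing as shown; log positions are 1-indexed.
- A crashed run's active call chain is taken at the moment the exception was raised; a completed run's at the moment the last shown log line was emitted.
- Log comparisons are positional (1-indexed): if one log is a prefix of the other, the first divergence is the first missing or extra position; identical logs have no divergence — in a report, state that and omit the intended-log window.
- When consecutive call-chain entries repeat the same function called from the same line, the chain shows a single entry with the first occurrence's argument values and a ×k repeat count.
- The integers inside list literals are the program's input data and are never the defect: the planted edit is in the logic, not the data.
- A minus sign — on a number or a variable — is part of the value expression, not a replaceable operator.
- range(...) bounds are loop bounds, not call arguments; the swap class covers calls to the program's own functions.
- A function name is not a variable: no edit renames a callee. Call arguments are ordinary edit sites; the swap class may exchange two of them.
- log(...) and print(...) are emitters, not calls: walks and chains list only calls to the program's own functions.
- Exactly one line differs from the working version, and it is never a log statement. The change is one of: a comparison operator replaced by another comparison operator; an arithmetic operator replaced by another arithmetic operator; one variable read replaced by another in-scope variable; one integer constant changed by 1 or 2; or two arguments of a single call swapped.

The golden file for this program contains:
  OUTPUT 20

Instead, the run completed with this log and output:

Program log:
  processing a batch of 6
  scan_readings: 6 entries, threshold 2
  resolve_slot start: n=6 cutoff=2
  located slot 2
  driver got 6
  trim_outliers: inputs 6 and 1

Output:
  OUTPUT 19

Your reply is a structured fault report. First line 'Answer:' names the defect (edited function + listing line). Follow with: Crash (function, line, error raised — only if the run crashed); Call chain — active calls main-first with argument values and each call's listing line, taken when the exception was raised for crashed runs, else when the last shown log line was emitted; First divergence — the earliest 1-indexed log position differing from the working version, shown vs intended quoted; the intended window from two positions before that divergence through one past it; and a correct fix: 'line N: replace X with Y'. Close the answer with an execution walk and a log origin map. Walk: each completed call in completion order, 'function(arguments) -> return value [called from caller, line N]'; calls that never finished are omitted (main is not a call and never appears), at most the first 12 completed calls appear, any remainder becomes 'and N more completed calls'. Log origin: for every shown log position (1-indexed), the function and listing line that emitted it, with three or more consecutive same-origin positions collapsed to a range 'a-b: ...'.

Answer: the defect is in trim_outliers at line 18.
Key observation: No log line changed; the fault shows up purely in the output.
Call chain: main -> trim_outliers(6, 1) (called at line 29).
First divergence: there is none — every log position agrees.
Execution walk:
  resolve_slot([1, 4, 2, 7, 3, 8], 2) -> 2  [called from scan_readings, line 9]
  scan_readings([1, 4, 2, 7, 3, 8], 2) -> 6  [called from main, line 27]
  trim_outliers(6, 1) -> 19  [called from main, line 29]
Log origins:
  1: emitted by main (line 26)
  2: emitted by scan_readings (line 8)
  3: emitted by resolve_slot (line 2)
  4: emitted by scan_readings (line 10)
  5: emitted by main (line 28)
  6: emitted by trim_outliers (line 15)
A correct fix: line 18: replace `19` with `20`.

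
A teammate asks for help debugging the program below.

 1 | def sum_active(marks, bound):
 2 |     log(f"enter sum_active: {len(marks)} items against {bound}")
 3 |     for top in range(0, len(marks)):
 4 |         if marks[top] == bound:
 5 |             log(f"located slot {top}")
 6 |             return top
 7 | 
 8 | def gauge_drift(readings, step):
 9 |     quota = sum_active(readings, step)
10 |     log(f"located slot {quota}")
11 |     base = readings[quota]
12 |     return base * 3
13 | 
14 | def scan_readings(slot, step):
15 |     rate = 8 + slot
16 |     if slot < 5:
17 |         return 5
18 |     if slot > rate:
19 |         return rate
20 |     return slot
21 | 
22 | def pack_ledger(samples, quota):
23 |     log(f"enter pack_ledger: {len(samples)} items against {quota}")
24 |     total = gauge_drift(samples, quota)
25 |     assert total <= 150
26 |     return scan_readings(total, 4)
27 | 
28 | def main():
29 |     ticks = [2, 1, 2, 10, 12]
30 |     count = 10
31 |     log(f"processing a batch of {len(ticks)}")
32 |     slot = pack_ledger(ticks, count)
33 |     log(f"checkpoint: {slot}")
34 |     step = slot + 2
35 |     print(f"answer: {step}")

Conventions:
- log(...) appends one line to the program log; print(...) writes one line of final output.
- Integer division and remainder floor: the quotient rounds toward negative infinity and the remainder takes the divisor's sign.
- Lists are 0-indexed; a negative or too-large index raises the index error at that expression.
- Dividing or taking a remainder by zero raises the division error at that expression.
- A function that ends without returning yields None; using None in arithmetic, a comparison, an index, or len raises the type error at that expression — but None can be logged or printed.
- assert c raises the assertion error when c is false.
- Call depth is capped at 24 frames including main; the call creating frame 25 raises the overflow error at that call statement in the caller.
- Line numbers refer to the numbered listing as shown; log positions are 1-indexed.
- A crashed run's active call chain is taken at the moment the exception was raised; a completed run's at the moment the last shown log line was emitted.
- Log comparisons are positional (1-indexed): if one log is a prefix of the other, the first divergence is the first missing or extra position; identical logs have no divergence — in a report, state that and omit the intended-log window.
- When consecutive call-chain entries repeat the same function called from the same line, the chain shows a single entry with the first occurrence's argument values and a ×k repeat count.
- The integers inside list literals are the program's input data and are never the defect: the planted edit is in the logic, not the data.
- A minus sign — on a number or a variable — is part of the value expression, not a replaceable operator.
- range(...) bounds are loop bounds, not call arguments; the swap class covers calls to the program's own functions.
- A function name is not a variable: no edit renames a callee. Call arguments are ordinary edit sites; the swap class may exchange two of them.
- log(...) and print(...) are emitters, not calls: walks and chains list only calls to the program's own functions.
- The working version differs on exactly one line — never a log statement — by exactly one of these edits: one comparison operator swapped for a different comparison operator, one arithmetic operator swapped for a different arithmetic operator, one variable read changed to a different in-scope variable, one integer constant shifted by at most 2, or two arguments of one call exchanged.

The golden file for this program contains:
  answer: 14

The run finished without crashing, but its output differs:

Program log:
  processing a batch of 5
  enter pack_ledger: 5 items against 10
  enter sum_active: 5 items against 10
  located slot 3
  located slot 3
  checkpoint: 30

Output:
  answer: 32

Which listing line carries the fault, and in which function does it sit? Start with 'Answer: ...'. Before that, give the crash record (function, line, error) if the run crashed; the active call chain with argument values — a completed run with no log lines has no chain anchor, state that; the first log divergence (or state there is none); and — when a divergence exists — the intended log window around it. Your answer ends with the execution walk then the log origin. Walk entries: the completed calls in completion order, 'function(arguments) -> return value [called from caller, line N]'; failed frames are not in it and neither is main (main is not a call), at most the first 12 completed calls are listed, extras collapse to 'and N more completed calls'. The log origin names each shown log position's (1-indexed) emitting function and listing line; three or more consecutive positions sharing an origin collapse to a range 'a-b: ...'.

Answer: the defect is in scan_readings at line 15.
The tell: The earliest visible damage is log position 6 — 'checkpoint: 30' rather than the intended 'checkpoint: 12'.
Call chain: main.
First divergence: at position 6 the run shows 'checkpoint: 30' where the working version logs 'checkpoint: 12'.
Intended log window:
  4: located slot 3
  5: located slot 3
  6: checkpoint: 12
Execution walk:
  sum_active([2, 1, 2, 10, 12], 10) -> 3  [called from gauge_drift, line 9]
  gauge_drift([2, 1, 2, 10, 12], 10) -> 30  [called from pack_ledger, line 24]
  scan_readings(30, 4) -> 30  [called from pack_ledger, line 26]
  pack_ledger([2, 1, 2, 10, 12], 10) -> 30  [called from main, line 32]
Log origins:
  1 — main, line 31
  2 — pack_ledger, line 23
  3 — sum_active, line 2
  4 — sum_active, line 5
  5 — gauge_drift, line 10
  6 — main, line 33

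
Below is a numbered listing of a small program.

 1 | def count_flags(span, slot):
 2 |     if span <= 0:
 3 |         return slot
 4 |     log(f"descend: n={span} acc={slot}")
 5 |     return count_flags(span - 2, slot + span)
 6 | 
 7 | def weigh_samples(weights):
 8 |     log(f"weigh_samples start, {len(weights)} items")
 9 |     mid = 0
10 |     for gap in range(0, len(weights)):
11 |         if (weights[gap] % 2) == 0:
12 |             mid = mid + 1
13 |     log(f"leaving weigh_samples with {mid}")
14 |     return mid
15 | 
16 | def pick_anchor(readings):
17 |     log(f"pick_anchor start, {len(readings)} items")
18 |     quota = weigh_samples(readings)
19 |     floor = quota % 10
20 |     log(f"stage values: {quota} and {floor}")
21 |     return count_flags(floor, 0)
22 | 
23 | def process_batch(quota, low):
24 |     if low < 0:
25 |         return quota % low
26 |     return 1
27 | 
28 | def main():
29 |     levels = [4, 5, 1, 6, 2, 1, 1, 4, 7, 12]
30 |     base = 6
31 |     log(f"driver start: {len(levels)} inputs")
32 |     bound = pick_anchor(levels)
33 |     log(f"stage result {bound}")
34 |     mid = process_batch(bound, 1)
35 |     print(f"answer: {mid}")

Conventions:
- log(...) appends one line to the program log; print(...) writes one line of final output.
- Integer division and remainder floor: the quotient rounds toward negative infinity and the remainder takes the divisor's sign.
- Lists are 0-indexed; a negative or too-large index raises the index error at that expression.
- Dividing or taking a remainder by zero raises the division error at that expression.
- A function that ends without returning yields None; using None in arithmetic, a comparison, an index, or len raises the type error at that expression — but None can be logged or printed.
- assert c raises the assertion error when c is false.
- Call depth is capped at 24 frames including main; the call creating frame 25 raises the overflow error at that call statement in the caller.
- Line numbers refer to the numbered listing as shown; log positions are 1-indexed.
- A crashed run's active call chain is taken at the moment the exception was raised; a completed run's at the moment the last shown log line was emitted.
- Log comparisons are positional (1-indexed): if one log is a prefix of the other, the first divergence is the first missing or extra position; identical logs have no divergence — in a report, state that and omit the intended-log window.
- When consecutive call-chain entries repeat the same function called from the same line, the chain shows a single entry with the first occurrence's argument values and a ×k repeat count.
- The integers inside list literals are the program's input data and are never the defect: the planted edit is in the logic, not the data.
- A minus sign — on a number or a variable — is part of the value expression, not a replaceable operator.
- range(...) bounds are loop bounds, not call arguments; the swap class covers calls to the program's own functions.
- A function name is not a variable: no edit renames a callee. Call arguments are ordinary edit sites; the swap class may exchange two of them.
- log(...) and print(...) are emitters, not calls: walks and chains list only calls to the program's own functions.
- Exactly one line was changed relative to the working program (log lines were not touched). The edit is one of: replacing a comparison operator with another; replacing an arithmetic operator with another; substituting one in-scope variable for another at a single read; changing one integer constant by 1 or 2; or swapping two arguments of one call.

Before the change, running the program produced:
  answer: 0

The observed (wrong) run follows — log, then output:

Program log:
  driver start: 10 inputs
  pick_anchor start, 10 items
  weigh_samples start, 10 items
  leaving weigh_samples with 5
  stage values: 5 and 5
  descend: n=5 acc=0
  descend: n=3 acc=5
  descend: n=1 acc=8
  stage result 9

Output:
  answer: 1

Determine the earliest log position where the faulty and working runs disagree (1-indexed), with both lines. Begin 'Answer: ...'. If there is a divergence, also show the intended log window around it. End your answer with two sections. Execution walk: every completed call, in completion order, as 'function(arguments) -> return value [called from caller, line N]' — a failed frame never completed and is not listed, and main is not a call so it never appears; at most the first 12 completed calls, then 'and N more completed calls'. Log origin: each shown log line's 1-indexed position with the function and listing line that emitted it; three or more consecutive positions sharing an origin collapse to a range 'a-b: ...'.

Answer: none — the logs agree in full.
Execution walk:
  weigh_samples([4, 5, 1, 6, 2, 1, 1, 4, 7, 12]) -> 5  [called from pick_anchor, line 18]
  count_flags(-1, 9) -> 9  [called from count_flags, line 5]
  count_flags(1, 8) -> 9  [called from count_flags, line 5]
  count_flags(3, 5) -> 9  [called from count_flags, line 5]
  count_flags(5, 0) -> 9  [called from pick_anchor, line 21]
  pick_anchor([4, 5, 1, 6, 2, 1, 1, 4, 7, 12]) -> 9  [called from main, line 32]
  process_batch(9, 1) -> 1  [called from main, line 34]
Origin of each log line:
  1: from main, line 31
  2: from pick_anchor, line 17
  3: from weigh_samples, line 8
  4: from weigh_samples, line 13
  5: from pick_anchor, line 20
  6-8: from count_flags, line 4
  9: from main, line 33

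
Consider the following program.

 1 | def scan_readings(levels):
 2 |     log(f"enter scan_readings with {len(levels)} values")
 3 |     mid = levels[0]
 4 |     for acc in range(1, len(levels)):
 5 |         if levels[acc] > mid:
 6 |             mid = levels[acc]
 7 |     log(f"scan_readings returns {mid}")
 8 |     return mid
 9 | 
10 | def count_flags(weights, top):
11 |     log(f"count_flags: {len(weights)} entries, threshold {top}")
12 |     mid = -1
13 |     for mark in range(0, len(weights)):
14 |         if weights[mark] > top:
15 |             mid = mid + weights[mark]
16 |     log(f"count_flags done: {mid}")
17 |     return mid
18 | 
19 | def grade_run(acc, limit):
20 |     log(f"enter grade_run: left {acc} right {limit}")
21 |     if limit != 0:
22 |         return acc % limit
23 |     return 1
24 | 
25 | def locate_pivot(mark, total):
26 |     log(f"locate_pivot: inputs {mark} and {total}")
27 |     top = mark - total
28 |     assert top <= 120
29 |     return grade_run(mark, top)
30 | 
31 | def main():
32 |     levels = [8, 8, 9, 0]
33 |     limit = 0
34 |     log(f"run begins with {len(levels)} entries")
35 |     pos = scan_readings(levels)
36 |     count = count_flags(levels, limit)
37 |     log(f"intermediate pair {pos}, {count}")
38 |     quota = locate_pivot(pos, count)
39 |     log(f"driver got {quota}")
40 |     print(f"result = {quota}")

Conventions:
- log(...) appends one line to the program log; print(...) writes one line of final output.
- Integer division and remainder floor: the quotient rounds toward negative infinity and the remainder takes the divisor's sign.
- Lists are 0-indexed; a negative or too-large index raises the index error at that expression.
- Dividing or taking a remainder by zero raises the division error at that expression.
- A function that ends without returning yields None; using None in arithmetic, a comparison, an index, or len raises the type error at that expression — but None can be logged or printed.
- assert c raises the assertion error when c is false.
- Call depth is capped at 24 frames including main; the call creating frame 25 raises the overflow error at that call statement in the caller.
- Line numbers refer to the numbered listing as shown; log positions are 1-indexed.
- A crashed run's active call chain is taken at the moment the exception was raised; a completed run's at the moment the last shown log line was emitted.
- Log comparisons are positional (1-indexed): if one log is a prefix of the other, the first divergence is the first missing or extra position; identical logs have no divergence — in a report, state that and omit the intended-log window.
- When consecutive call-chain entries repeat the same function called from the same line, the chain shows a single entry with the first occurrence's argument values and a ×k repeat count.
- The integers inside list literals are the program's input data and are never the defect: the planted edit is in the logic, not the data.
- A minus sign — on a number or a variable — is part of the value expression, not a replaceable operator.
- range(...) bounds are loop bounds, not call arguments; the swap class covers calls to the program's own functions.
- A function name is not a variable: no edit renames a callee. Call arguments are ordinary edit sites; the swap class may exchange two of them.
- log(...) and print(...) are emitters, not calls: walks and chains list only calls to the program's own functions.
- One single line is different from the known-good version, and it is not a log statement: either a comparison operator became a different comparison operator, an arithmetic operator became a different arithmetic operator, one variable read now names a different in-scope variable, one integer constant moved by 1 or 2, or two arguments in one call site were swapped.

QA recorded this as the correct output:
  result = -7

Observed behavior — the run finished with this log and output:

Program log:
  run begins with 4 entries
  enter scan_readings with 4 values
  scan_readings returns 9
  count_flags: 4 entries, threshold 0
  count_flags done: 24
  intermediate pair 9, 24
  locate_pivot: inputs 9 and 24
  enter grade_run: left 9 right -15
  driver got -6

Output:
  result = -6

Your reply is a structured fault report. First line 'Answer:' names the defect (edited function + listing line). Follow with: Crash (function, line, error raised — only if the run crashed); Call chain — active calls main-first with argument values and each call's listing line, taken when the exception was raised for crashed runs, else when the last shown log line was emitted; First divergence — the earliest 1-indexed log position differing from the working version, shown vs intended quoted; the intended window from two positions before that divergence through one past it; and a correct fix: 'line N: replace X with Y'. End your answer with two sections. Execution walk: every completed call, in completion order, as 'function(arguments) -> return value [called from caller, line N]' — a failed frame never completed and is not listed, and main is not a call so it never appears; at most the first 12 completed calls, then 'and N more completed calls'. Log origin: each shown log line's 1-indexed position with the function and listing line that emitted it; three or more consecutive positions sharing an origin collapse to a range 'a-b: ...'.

Answer: the defect is in count_flags at line 12.
The tell: The log first diverges at position 5: the faulty run prints 'count_flags done: 24' where the working version prints 'count_flags done: 25'.
Call chain: main.
First divergence: position 5 — the shown line 'count_flags done: 24' should read 'count_flags done: 25'.
Intended log window:
  3: scan_readings returns 9
  4: count_flags: 4 entries, threshold 0
  5: count_flags done: 25
  6: intermediate pair 9, 25
Execution walk:
  scan_readings([8, 8, 9, 0]) -> 9  [called from main, line 35]
  count_flags([8, 8, 9, 0], 0) -> 24  [called from main, line 36]
  grade_run(9, -15) -> -6  [called from locate_pivot, line 29]
  locate_pivot(9, 24) -> -6  [called from main, line 38]
Log line origins:
  1: logged in main at line 34
  2: logged in scan_readings at line 2
  3: logged in scan_readings at line 7
  4: logged in count_flags at line 11
  5: logged in count_flags at line 16
  6: logged in main at line 37
  7: logged in locate_pivot at line 26
  8: logged in grade_run at line 20
  9: logged in main at line 39
A correct fix: line 12: replace `-1` with `0`.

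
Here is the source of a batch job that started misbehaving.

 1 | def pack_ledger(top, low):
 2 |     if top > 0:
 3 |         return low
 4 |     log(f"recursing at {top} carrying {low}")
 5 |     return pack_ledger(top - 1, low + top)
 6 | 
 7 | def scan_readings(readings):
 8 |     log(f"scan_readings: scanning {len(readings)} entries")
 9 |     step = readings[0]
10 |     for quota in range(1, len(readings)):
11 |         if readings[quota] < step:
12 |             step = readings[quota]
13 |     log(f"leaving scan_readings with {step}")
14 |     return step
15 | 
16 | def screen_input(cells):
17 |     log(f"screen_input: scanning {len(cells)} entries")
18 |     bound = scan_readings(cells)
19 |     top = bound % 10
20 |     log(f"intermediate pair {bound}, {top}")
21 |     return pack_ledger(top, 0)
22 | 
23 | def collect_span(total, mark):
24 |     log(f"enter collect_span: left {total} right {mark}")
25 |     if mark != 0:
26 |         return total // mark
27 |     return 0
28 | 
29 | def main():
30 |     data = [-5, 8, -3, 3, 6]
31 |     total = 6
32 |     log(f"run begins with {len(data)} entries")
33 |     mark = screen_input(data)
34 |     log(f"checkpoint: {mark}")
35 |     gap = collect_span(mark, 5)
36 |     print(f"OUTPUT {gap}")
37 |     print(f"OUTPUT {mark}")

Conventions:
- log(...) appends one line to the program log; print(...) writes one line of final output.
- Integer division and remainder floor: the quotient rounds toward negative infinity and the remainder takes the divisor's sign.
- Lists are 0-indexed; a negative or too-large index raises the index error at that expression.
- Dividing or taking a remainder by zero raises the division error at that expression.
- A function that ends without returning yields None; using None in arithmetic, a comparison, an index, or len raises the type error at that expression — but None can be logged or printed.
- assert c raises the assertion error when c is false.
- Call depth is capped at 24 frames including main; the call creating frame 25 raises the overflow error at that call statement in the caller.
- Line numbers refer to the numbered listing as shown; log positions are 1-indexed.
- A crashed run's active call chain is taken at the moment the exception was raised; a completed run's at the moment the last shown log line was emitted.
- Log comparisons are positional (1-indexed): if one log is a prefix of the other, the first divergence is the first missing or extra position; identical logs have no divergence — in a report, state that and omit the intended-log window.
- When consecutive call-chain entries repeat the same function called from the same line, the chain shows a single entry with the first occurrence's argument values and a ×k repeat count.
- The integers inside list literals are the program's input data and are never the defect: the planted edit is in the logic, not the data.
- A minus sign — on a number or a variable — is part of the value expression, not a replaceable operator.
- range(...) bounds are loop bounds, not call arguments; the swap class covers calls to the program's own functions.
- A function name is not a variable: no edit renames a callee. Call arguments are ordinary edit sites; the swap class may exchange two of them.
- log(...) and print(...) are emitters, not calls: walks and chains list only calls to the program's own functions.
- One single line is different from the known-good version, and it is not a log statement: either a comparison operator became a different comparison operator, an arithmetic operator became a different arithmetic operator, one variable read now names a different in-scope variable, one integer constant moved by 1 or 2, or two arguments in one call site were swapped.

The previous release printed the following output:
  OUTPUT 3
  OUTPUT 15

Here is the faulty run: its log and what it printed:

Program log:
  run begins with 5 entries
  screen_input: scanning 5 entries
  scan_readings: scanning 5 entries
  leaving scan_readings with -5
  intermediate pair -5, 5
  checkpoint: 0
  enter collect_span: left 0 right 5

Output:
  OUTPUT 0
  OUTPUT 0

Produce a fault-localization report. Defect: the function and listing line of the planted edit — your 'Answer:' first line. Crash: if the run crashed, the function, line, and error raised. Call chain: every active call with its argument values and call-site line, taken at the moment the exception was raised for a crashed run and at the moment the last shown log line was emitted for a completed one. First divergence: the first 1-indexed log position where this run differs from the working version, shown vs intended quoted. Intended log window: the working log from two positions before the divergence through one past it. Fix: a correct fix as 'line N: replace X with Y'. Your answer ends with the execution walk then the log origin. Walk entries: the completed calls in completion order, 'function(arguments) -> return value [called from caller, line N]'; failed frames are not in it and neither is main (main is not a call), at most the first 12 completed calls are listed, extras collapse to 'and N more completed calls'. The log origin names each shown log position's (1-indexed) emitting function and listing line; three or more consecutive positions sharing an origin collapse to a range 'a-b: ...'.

Answer: the defect is in pack_ledger at line 2.
The tell: At log position 6 the runs split — shown 'checkpoint: 0', but the working version logs 'recursing at 5 carrying 0'.
Call chain: main -> collect_span(0, 5) (called at line 35).
First divergence: position 6; shown 'checkpoint: 0' vs intended 'recursing at 5 carrying 0'.
Intended log window:
  4: leaving scan_readings with -5
  5: intermediate pair -5, 5
  6: recursing at 5 carrying 0
  7: recursing at 4 carrying 5
Execution walk:
  scan_readings([-5, 8, -3, 3, 6]) -> -5  [called from screen_input, line 18]
  pack_ledger(5, 0) -> 0  [called from screen_input, line 21]
  screen_input([-5, 8, -3, 3, 6]) -> 0  [called from main, line 33]
  collect_span(0, 5) -> 0  [called from main, line 35]
Origin of each log line:
  1: logged in main at line 32
  2: logged in screen_input at line 17
  3: logged in scan_readings at line 8
  4: logged in scan_readings at line 13
  5: logged in screen_input at line 20
  6: logged in main at line 34
  7: logged in collect_span at line 24
A correct fix: line 2: replace `>` with `<=`.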